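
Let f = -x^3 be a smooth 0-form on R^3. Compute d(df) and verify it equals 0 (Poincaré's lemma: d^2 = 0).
d(df) = 0

Step 1: df = sum_i (∂f/∂x_i) dx_i = (-3*x^2) dx + (0) dy + (0) dz.
Step 2: Apply d again. Using the 1-form formula, the coefficient of dx ∧ dy in d(df) is ∂^2 f/∂x ∂y - ∂^2 f/∂y ∂x = (0) - (0) = 0 (equality of mixed partials for smooth f).
Similarly for dx ∧ dz and dy ∧ dz — all coefficients vanish. So d(df) = 0.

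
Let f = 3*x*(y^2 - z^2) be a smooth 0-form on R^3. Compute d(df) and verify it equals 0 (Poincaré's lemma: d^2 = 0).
d(df) = 0

Step 1: df = sum_i (∂f/∂x_i) dx_i = (3*y^2 - 3*z^2) dx + (6*x*y) dy + (-6*x*z) dz.
Step 2: Apply d again. Using the 1-form formula, the coefficient of dx ∧ dy in d(df) is ∂^2 f/∂x ∂y - ∂^2 f/∂y ∂x = (6*y) - (6*y) = 0 (equality of mixed partials for smooth f).
Similarly for dx ∧ dz and dy ∧ dz — all coefficients vanish. So d(df) = 0.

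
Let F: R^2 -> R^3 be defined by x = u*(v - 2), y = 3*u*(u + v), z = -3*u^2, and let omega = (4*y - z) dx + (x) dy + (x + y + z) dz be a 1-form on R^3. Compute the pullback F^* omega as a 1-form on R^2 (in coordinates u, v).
F^* omega = (3*u*(-u*v - 10*u + 5*v^2 - 10*v)) du + (u^2*(15*u + 15*v - 6)) dv

Using F^*(f dg) = (f ∘ F) d(g ∘ F), substitute each coordinate x_i by F_i(u, v) in f_i, and replace dx_i by d F_i = (∂F_i/∂u) du + (∂F_i/∂v) dv.
  For the x component: f_1(F) = 3*u*(5*u + 4*v); d F_1 = (v - 2) du + (u) dv
  For the y component: f_2(F) = u*(v - 2); d F_2 = (6*u + 3*v) du + (3*u) dv
  For the z component: f_3(F) = 2*u*(2*v - 1); d F_3 = (-6*u) du + (0) dv
Combining and collecting du, dv coefficients:
  coeff of du: 3*u*(-u*v - 10*u + 5*v^2 - 10*v)
  coeff of dv: u^2*(15*u + 15*v - 6)
F^* omega = (3*u*(-u*v - 10*u + 5*v^2 - 10*v)) du + (u^2*(15*u + 15*v - 6)) dv.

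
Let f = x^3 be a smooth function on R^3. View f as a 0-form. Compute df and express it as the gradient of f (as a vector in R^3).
df = (3*x^2) dx + (0) dy + (0) dz; grad f = (3*x^2, 0, 0)

For a 0-form f, d f = (∂f/∂x) dx + (∂f/∂y) dy + (∂f/∂z) dz. The components of the vector representation are exactly the entries of grad f in Cartesian coordinates:
  ∂f/∂x = 3*x^2
  ∂f/∂y = 0
  ∂f/∂z = 0.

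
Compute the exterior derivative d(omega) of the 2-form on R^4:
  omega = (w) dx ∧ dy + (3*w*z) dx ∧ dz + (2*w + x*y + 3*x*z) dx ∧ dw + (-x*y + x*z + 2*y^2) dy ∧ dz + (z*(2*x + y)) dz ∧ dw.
d(omega) = (1 - x) dx ∧ dy ∧ dw + (-3*x + 5*z) dx ∧ dz ∧ dw + (-y + z) dx ∧ dy ∧ dz + (z) dy ∧ dz ∧ dw

For a 2-form omega = sum_{i<j} g_{ij} dx_i ∧ dx_j, the exterior derivative is
  d(omega) = sum_{i<j} d(g_{ij}) ∧ dx_i ∧ dx_j = sum_{i<j, k} (∂g_{ij}/∂x_k) dx_k ∧ dx_i ∧ dx_j.
Expand each term, using dx_k ∧ dx_i ∧ dx_j = sgn(permutation) dx_{(a)} ∧ dx_{(b)} ∧ dx_{(c)} with (a < b < c) sorted:
  d(w) includes (∂/∂w)(w) dw = (1) dw, which multiplied by dx ∧ dy gives (1) dx ∧ dy ∧ dw
  d(3*w*z) includes (∂/∂w)(3*w*z) dw = (3*z) dw, which multiplied by dx ∧ dz gives (3*z) dx ∧ dz ∧ dw
  d(2*w + x*y + 3*x*z) includes (∂/∂y)(2*w + x*y + 3*x*z) dy = (x) dy, which multiplied by dx ∧ dw gives (-x) dx ∧ dy ∧ dw
  d(2*w + x*y + 3*x*z) includes (∂/∂z)(2*w + x*y + 3*x*z) dz = (3*x) dz, which multiplied by dx ∧ dw gives (-3*x) dx ∧ dz ∧ dw
  d(-x*y + x*z + 2*y^2) includes (∂/∂x)(-x*y + x*z + 2*y^2) dx = (-y + z) dx, which multiplied by dy ∧ dz gives (-y + z) dx ∧ dy ∧ dz
  d(z*(2*x + y)) includes (∂/∂x)(z*(2*x + y)) dx = (2*z) dx, which multiplied by dz ∧ dw gives (2*z) dx ∧ dz ∧ dw
  d(z*(2*x + y)) includes (∂/∂y)(z*(2*x + y)) dy = (z) dy, which multiplied by dz ∧ dw gives (z) dy ∧ dz ∧ dw
Collecting like 3-forms: d(omega) = (1 - x) dx ∧ dy ∧ dw + (-3*x + 5*z) dx ∧ dz ∧ dw + (-y + z) dx ∧ dy ∧ dz + (z) dy ∧ dz ∧ dw.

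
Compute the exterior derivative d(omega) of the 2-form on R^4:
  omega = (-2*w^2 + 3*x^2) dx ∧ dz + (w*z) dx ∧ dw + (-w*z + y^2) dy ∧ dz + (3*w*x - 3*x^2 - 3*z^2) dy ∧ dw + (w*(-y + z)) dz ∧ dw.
d(omega) = (-5*w) dx ∧ dz ∧ dw + (-w + 5*z) dy ∧ dz ∧ dw + (3*w - 6*x) dx ∧ dy ∧ dw

For a 2-form omega = sum_{i<j} g_{ij} dx_i ∧ dx_j, the exterior derivative is
  d(omega) = sum_{i<j} d(g_{ij}) ∧ dx_i ∧ dx_j = sum_{i<j, k} (∂g_{ij}/∂x_k) dx_k ∧ dx_i ∧ dx_j.
Expand each term, using dx_k ∧ dx_i ∧ dx_j = sgn(permutation) dx_{(a)} ∧ dx_{(b)} ∧ dx_{(c)} with (a < b < c) sorted:
  d(-2*w^2 + 3*x^2) includes (∂/∂w)(-2*w^2 + 3*x^2) dw = (-4*w) dw, which multiplied by dx ∧ dz gives (-4*w) dx ∧ dz ∧ dw
  d(w*z) includes (∂/∂z)(w*z) dz = (w) dz, which multiplied by dx ∧ dw gives (-w) dx ∧ dz ∧ dw
  d(-w*z + y^2) includes (∂/∂w)(-w*z + y^2) dw = (-z) dw, which multiplied by dy ∧ dz gives (-z) dy ∧ dz ∧ dw
  d(3*w*x - 3*x^2 - 3*z^2) includes (∂/∂x)(3*w*x - 3*x^2 - 3*z^2) dx = (3*w - 6*x) dx, which multiplied by dy ∧ dw gives (3*w - 6*x) dx ∧ dy ∧ dw
  d(3*w*x - 3*x^2 - 3*z^2) includes (∂/∂z)(3*w*x - 3*x^2 - 3*z^2) dz = (-6*z) dz, which multiplied by dy ∧ dw gives (6*z) dy ∧ dz ∧ dw
  d(w*(-y + z)) includes (∂/∂y)(w*(-y + z)) dy = (-w) dy, which multiplied by dz ∧ dw gives (-w) dy ∧ dz ∧ dw
Collecting like 3-forms: d(omega) = (-5*w) dx ∧ dz ∧ dw + (-w + 5*z) dy ∧ dz ∧ dw + (3*w - 6*x) dx ∧ dy ∧ dw.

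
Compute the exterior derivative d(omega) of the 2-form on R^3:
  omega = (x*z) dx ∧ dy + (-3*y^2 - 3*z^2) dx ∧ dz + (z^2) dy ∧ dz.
d(omega) = (x + 6*y) dx ∧ dy ∧ dz

For a 2-form omega = sum_{i<j} g_{ij} dx_i ∧ dx_j, the exterior derivative is
  d(omega) = sum_{i<j} d(g_{ij}) ∧ dx_i ∧ dx_j = sum_{i<j, k} (∂g_{ij}/∂x_k) dx_k ∧ dx_i ∧ dx_j.
Expand each term, using dx_k ∧ dx_i ∧ dx_j = sgn(permutation) dx_{(a)} ∧ dx_{(b)} ∧ dx_{(c)} with (a < b < c) sorted:
  d(x*z) includes (∂/∂z)(x*z) dz = (x) dz, which multiplied by dx ∧ dy gives (x) dx ∧ dy ∧ dz
  d(-3*y^2 - 3*z^2) includes (∂/∂y)(-3*y^2 - 3*z^2) dy = (-6*y) dy, which multiplied by dx ∧ dz gives (6*y) dx ∧ dy ∧ dz
Collecting like 3-forms: d(omega) = (x + 6*y) dx ∧ dy ∧ dz.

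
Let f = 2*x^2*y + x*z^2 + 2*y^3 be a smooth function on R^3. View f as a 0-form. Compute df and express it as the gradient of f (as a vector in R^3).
df = (4*x*y + z^2) dx + (2*x^2 + 6*y^2) dy + (2*x*z) dz; grad f = (4*x*y + z^2, 2*x^2 + 6*y^2, 2*x*z)

For a 0-form f, d f = (∂f/∂x) dx + (∂f/∂y) dy + (∂f/∂z) dz. The components of the vector representation are exactly the entries of grad f in Cartesian coordinates:
  ∂f/∂x = 4*x*y + z^2
  ∂f/∂y = 2*x^2 + 6*y^2
  ∂f/∂z = 2*x*z.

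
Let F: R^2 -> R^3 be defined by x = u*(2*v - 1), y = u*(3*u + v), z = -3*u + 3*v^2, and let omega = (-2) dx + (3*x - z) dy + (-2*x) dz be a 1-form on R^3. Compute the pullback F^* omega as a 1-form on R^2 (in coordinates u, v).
F^* omega = (36*u^2*v - 12*u*v^2 + 12*u*v - 6*u - 3*v^3 - 4*v + 2) du + (u*(6*u*v - 27*v^2 + 12*v - 4)) dv

Using F^*(f dg) = (f ∘ F) d(g ∘ F), substitute each coordinate x_i by F_i(u, v) in f_i, and replace dx_i by d F_i = (∂F_i/∂u) du + (∂F_i/∂v) dv.
  For the x component: f_1(F) = -2; d F_1 = (2*v - 1) du + (2*u) dv
  For the y component: f_2(F) = 3*v*(2*u - v); d F_2 = (6*u + v) du + (u) dv
  For the z component: f_3(F) = 2*u*(1 - 2*v); d F_3 = (-3) du + (6*v) dv
Combining and collecting du, dv coefficients:
  coeff of du: 36*u^2*v - 12*u*v^2 + 12*u*v - 6*u - 3*v^3 - 4*v + 2
  coeff of dv: u*(6*u*v - 27*v^2 + 12*v - 4)
F^* omega = (36*u^2*v - 12*u*v^2 + 12*u*v - 6*u - 3*v^3 - 4*v + 2) du + (u*(6*u*v - 27*v^2 + 12*v - 4)) dv.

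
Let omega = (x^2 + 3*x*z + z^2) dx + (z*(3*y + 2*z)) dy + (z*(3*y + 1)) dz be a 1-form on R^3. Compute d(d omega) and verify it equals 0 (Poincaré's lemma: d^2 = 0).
d(d omega) = 0

Step 1: d omega = sum_{i<j} (∂f_j/∂x_i - ∂f_i/∂x_j) dx_i ∧ dx_j:
  coeff of dx ∧ dy: 0
  coeff of dx ∧ dz: -3*x - 2*z
  coeff of dy ∧ dz: -3*y - z
Step 2: Apply d again to each 2-form coefficient. The only possible 3-form in R^3 is dx ∧ dy ∧ dz, with coefficient
  ∂(coeff of dy∧dz)/∂x - ∂(coeff of dx∧dz)/∂y + ∂(coeff of dx∧dy)/∂z
  = ∂/∂x (-3*y - z) - ∂/∂y (-3*x - 2*z) + ∂/∂z (0).
Each of these terms simplifies to sums of mixed partials that cancel in pairs. The result is 0 (by equality of mixed partials for smooth functions — Schwarz / Clairaut).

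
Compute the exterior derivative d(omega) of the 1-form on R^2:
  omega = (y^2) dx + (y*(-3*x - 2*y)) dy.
d(omega) = (-5*y) dx ∧ dy

For a 1-form omega = sum_i f_i dx_i, the exterior derivative is
  d(omega) = sum_{i < j} (∂f_j/∂x_i - ∂f_i/∂x_j) dx_i ∧ dx_j.
  coefficient of dx ∧ dy: ∂f_2/∂x - ∂f_1/∂y = ∂(y*(-3*x - 2*y))/∂x - ∂(y^2)/∂y = -5*y
Assembling: d(omega) = (-5*y) dx ∧ dy.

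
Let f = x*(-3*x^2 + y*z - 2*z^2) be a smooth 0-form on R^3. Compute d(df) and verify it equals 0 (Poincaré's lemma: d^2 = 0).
d(df) = 0

Step 1: df = sum_i (∂f/∂x_i) dx_i = (-9*x^2 + y*z - 2*z^2) dx + (x*z) dy + (x*(y - 4*z)) dz.
Step 2: Apply d again. Using the 1-form formula, the coefficient of dx ∧ dy in d(df) is ∂^2 f/∂x ∂y - ∂^2 f/∂y ∂x = (z) - (z) = 0 (equality of mixed partials for smooth f).
Similarly for dx ∧ dz and dy ∧ dz — all coefficients vanish. So d(df) = 0.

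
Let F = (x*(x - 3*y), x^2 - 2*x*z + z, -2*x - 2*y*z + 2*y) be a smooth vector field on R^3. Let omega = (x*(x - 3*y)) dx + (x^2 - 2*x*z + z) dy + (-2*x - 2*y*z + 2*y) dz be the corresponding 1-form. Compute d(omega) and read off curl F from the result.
d(omega) = (2*x - 2*z + 1) dy ∧ dz + (2) dz ∧ dx + (5*x - 2*z) dx ∧ dy; curl F = (2*x - 2*z + 1, 2, 5*x - 2*z)

d omega = sum_{i<j} (∂f_j/∂x_i - ∂f_i/∂x_j) dx_i ∧ dx_j. Under the identification (dy ∧ dz, dz ∧ dx, dx ∧ dy) ↔ (e_x, e_y, e_z), the coefficients are exactly the components of curl F. Compute:
  ∂R/∂y - ∂Q/∂z = (2 - 2*z) - (1 - 2*x) = 2*x - 2*z + 1
  ∂P/∂z - ∂R/∂x = (0) - (-2) = 2
  ∂Q/∂x - ∂P/∂y = (2*x - 2*z) - (-3*x) = 5*x - 2*z.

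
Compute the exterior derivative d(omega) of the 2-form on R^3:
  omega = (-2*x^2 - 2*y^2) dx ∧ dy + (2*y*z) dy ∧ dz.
d(omega) = 0

For a 2-form omega = sum_{i<j} g_{ij} dx_i ∧ dx_j, the exterior derivative is
  d(omega) = sum_{i<j} d(g_{ij}) ∧ dx_i ∧ dx_j = sum_{i<j, k} (∂g_{ij}/∂x_k) dx_k ∧ dx_i ∧ dx_j.
Expand each term, using dx_k ∧ dx_i ∧ dx_j = sgn(permutation) dx_{(a)} ∧ dx_{(b)} ∧ dx_{(c)} with (a < b < c) sorted:

Collecting like 3-forms: d(omega) = 0.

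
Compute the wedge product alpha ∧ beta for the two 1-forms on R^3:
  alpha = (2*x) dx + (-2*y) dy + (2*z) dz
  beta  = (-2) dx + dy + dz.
alpha ∧ beta = (2*x - 4*y) dx ∧ dy + (2*x + 4*z) dx ∧ dz + (-2*y - 2*z) dy ∧ dz

Distribute the wedge, using dx_i ∧ dx_j = -dx_j ∧ dx_i and dx_i ∧ dx_i = 0. For each pair (i, j) with i < j, the coefficient of dx_i ∧ dx_j in alpha ∧ beta is (alpha_i * beta_j - alpha_j * beta_i). Collecting: alpha ∧ beta = (2*x - 4*y) dx ∧ dy + (2*x + 4*z) dx ∧ dz + (-2*y - 2*z) dy ∧ dz.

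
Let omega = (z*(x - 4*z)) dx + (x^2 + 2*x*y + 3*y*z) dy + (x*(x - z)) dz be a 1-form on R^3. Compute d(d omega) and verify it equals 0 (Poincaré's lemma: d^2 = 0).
d(d omega) = 0

Step 1: d omega = sum_{i<j} (∂f_j/∂x_i - ∂f_i/∂x_j) dx_i ∧ dx_j:
  coeff of dx ∧ dy: 2*x + 2*y
  coeff of dx ∧ dz: x + 7*z
  coeff of dy ∧ dz: -3*y
Step 2: Apply d again to each 2-form coefficient. The only possible 3-form in R^3 is dx ∧ dy ∧ dz, with coefficient
  ∂(coeff of dy∧dz)/∂x - ∂(coeff of dx∧dz)/∂y + ∂(coeff of dx∧dy)/∂z
  = ∂/∂x (-3*y) - ∂/∂y (x + 7*z) + ∂/∂z (2*x + 2*y).
Each of these terms simplifies to sums of mixed partials that cancel in pairs. The result is 0 (by equality of mixed partials for smooth functions — Schwarz / Clairaut).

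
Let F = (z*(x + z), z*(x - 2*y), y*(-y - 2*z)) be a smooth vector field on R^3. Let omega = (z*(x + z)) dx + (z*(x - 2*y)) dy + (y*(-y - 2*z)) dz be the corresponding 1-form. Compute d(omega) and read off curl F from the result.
d(omega) = (-x - 2*z) dy ∧ dz + (x + 2*z) dz ∧ dx + (z) dx ∧ dy; curl F = (-x - 2*z, x + 2*z, z)

d omega = sum_{i<j} (∂f_j/∂x_i - ∂f_i/∂x_j) dx_i ∧ dx_j. Under the identification (dy ∧ dz, dz ∧ dx, dx ∧ dy) ↔ (e_x, e_y, e_z), the coefficients are exactly the components of curl F. Compute:
  ∂R/∂y - ∂Q/∂z = (-2*y - 2*z) - (x - 2*y) = -x - 2*z
  ∂P/∂z - ∂R/∂x = (x + 2*z) - (0) = x + 2*z
  ∂Q/∂x - ∂P/∂y = (z) - (0) = z.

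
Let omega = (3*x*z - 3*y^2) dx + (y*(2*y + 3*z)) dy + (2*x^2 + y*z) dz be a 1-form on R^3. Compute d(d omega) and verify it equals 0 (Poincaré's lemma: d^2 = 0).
d(d omega) = 0

Step 1: d omega = sum_{i<j} (∂f_j/∂x_i - ∂f_i/∂x_j) dx_i ∧ dx_j:
  coeff of dx ∧ dy: 6*y
  coeff of dx ∧ dz: x
  coeff of dy ∧ dz: -3*y + z
Step 2: Apply d again to each 2-form coefficient. The only possible 3-form in R^3 is dx ∧ dy ∧ dz, with coefficient
  ∂(coeff of dy∧dz)/∂x - ∂(coeff of dx∧dz)/∂y + ∂(coeff of dx∧dy)/∂z
  = ∂/∂x (-3*y + z) - ∂/∂y (x) + ∂/∂z (6*y).
Each of these terms simplifies to sums of mixed partials that cancel in pairs. The result is 0 (by equality of mixed partials for smooth functions — Schwarz / Clairaut).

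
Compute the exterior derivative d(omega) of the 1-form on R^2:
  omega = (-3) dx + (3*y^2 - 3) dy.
d(omega) = 0

For a 1-form omega = sum_i f_i dx_i, the exterior derivative is
  d(omega) = sum_{i < j} (∂f_j/∂x_i - ∂f_i/∂x_j) dx_i ∧ dx_j.

Assembling: d(omega) = 0.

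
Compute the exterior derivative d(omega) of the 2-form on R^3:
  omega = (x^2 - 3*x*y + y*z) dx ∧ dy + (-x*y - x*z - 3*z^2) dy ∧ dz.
d(omega) = (-z) dx ∧ dy ∧ dz

For a 2-form omega = sum_{i<j} g_{ij} dx_i ∧ dx_j, the exterior derivative is
  d(omega) = sum_{i<j} d(g_{ij}) ∧ dx_i ∧ dx_j = sum_{i<j, k} (∂g_{ij}/∂x_k) dx_k ∧ dx_i ∧ dx_j.
Expand each term, using dx_k ∧ dx_i ∧ dx_j = sgn(permutation) dx_{(a)} ∧ dx_{(b)} ∧ dx_{(c)} with (a < b < c) sorted:
  d(x^2 - 3*x*y + y*z) includes (∂/∂z)(x^2 - 3*x*y + y*z) dz = (y) dz, which multiplied by dx ∧ dy gives (y) dx ∧ dy ∧ dz
  d(-x*y - x*z - 3*z^2) includes (∂/∂x)(-x*y - x*z - 3*z^2) dx = (-y - z) dx, which multiplied by dy ∧ dz gives (-y - z) dx ∧ dy ∧ dz
Collecting like 3-forms: d(omega) = (-z) dx ∧ dy ∧ dz.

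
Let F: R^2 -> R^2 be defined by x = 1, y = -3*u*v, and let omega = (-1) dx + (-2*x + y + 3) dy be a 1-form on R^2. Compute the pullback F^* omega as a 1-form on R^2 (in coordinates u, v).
F^* omega = (3*v*(3*u*v - 1)) du + (3*u*(3*u*v - 1)) dv

Using F^*(f dg) = (f ∘ F) d(g ∘ F), substitute each coordinate x_i by F_i(u, v) in f_i, and replace dx_i by d F_i = (∂F_i/∂u) du + (∂F_i/∂v) dv.
  For the x component: f_1(F) = -1; d F_1 = (0) du + (0) dv
  For the y component: f_2(F) = -3*u*v + 1; d F_2 = (-3*v) du + (-3*u) dv
Combining and collecting du, dv coefficients:
  coeff of du: 3*v*(3*u*v - 1)
  coeff of dv: 3*u*(3*u*v - 1)
F^* omega = (3*v*(3*u*v - 1)) du + (3*u*(3*u*v - 1)) dv.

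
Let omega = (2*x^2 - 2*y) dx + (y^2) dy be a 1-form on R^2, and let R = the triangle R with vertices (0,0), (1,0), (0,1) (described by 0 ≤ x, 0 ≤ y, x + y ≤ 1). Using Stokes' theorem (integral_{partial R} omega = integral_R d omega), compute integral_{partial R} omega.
integral_(partial R) omega = 1

Stokes: integral_partial_R omega = integral_R d omega with d omega = (∂Q/∂x - ∂P/∂y) dx ∧ dy.
  ∂Q/∂x = 0
  ∂P/∂y = -2
  integrand = ∂Q/∂x - ∂P/∂y = 2.
Integrating over R: integral_0^1 integral_0^{1-x} (2) dy dx = 1.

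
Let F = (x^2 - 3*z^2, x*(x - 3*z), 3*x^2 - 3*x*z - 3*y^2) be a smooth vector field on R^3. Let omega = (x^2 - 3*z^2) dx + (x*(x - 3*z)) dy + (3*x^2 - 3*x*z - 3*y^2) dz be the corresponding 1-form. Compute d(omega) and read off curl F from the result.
d(omega) = (3*x - 6*y) dy ∧ dz + (-6*x - 3*z) dz ∧ dx + (2*x - 3*z) dx ∧ dy; curl F = (3*x - 6*y, -6*x - 3*z, 2*x - 3*z)

d omega = sum_{i<j} (∂f_j/∂x_i - ∂f_i/∂x_j) dx_i ∧ dx_j. Under the identification (dy ∧ dz, dz ∧ dx, dx ∧ dy) ↔ (e_x, e_y, e_z), the coefficients are exactly the components of curl F. Compute:
  ∂R/∂y - ∂Q/∂z = (-6*y) - (-3*x) = 3*x - 6*y
  ∂P/∂z - ∂R/∂x = (-6*z) - (6*x - 3*z) = -6*x - 3*z
  ∂Q/∂x - ∂P/∂y = (2*x - 3*z) - (0) = 2*x - 3*z.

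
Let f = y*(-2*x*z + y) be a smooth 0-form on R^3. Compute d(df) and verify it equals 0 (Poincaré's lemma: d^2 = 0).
d(df) = 0

Step 1: df = sum_i (∂f/∂x_i) dx_i = (-2*y*z) dx + (-2*x*z + 2*y) dy + (-2*x*y) dz.
Step 2: Apply d again. Using the 1-form formula, the coefficient of dx ∧ dy in d(df) is ∂^2 f/∂x ∂y - ∂^2 f/∂y ∂x = (-2*z) - (-2*z) = 0 (equality of mixed partials for smooth f).
Similarly for dx ∧ dz and dy ∧ dz — all coefficients vanish. So d(df) = 0.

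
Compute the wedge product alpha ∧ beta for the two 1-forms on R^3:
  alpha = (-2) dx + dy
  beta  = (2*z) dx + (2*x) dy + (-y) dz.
alpha ∧ beta = (-4*x - 2*z) dx ∧ dy + (2*y) dx ∧ dz + (-y) dy ∧ dz

Distribute the wedge, using dx_i ∧ dx_j = -dx_j ∧ dx_i and dx_i ∧ dx_i = 0. For each pair (i, j) with i < j, the coefficient of dx_i ∧ dx_j in alpha ∧ beta is (alpha_i * beta_j - alpha_j * beta_i). Collecting: alpha ∧ beta = (-4*x - 2*z) dx ∧ dy + (2*y) dx ∧ dz + (-y) dy ∧ dz.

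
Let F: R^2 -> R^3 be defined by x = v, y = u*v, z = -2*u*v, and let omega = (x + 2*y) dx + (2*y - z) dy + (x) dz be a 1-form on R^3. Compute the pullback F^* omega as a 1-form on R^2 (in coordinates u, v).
F^* omega = (v^2*(4*u - 2)) du + (v*(4*u^2 + 1)) dv

Using F^*(f dg) = (f ∘ F) d(g ∘ F), substitute each coordinate x_i by F_i(u, v) in f_i, and replace dx_i by d F_i = (∂F_i/∂u) du + (∂F_i/∂v) dv.
  For the x component: f_1(F) = v*(2*u + 1); d F_1 = (0) du + (1) dv
  For the y component: f_2(F) = 4*u*v; d F_2 = (v) du + (u) dv
  For the z component: f_3(F) = v; d F_3 = (-2*v) du + (-2*u) dv
Combining and collecting du, dv coefficients:
  coeff of du: v^2*(4*u - 2)
  coeff of dv: v*(4*u^2 + 1)
F^* omega = (v^2*(4*u - 2)) du + (v*(4*u^2 + 1)) dv.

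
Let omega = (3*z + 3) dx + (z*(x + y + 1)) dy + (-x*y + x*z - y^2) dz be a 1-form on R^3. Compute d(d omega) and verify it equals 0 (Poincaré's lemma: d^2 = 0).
d(d omega) = 0

Step 1: d omega = sum_{i<j} (∂f_j/∂x_i - ∂f_i/∂x_j) dx_i ∧ dx_j:
  coeff of dx ∧ dy: z
  coeff of dx ∧ dz: -y + z - 3
  coeff of dy ∧ dz: -2*x - 3*y - 1
Step 2: Apply d again to each 2-form coefficient. The only possible 3-form in R^3 is dx ∧ dy ∧ dz, with coefficient
  ∂(coeff of dy∧dz)/∂x - ∂(coeff of dx∧dz)/∂y + ∂(coeff of dx∧dy)/∂z
  = ∂/∂x (-2*x - 3*y - 1) - ∂/∂y (-y + z - 3) + ∂/∂z (z).
Each of these terms simplifies to sums of mixed partials that cancel in pairs. The result is 0 (by equality of mixed partials for smooth functions — Schwarz / Clairaut).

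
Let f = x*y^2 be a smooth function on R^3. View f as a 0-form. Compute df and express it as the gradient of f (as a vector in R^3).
df = (y^2) dx + (2*x*y) dy + (0) dz; grad f = (y^2, 2*x*y, 0)

For a 0-form f, d f = (∂f/∂x) dx + (∂f/∂y) dy + (∂f/∂z) dz. The components of the vector representation are exactly the entries of grad f in Cartesian coordinates:
  ∂f/∂x = y^2
  ∂f/∂y = 2*x*y
  ∂f/∂z = 0.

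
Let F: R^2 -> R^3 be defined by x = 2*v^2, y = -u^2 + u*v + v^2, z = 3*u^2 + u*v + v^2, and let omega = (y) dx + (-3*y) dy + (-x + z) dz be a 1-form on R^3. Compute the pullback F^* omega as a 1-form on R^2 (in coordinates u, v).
F^* omega = (12*u^3 + 18*u^2*v - 2*u*v^2 - 4*v^3) du + (6*u^3 + 6*u^2*v - 4*u*v^2 - 4*v^3) dv

Using F^*(f dg) = (f ∘ F) d(g ∘ F), substitute each coordinate x_i by F_i(u, v) in f_i, and replace dx_i by d F_i = (∂F_i/∂u) du + (∂F_i/∂v) dv.
  For the x component: f_1(F) = -u^2 + u*v + v^2; d F_1 = (0) du + (4*v) dv
  For the y component: f_2(F) = 3*u^2 - 3*u*v - 3*v^2; d F_2 = (-2*u + v) du + (u + 2*v) dv
  For the z component: f_3(F) = 3*u^2 + u*v - v^2; d F_3 = (6*u + v) du + (u + 2*v) dv
Combining and collecting du, dv coefficients:
  coeff of du: 12*u^3 + 18*u^2*v - 2*u*v^2 - 4*v^3
  coeff of dv: 6*u^3 + 6*u^2*v - 4*u*v^2 - 4*v^3
F^* omega = (12*u^3 + 18*u^2*v - 2*u*v^2 - 4*v^3) du + (6*u^3 + 6*u^2*v - 4*u*v^2 - 4*v^3) dv.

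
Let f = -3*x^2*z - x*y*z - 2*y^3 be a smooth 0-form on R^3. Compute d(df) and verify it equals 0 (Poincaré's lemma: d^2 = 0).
d(df) = 0

Step 1: df = sum_i (∂f/∂x_i) dx_i = (z*(-6*x - y)) dx + (-x*z - 6*y^2) dy + (x*(-3*x - y)) dz.
Step 2: Apply d again. Using the 1-form formula, the coefficient of dx ∧ dy in d(df) is ∂^2 f/∂x ∂y - ∂^2 f/∂y ∂x = (-z) - (-z) = 0 (equality of mixed partials for smooth f).
Similarly for dx ∧ dz and dy ∧ dz — all coefficients vanish. So d(df) = 0.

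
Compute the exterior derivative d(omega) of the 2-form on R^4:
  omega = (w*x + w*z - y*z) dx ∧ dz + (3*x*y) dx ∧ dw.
d(omega) = (z) dx ∧ dy ∧ dz + (x + z) dx ∧ dz ∧ dw + (-3*x) dx ∧ dy ∧ dw

For a 2-form omega = sum_{i<j} g_{ij} dx_i ∧ dx_j, the exterior derivative is
  d(omega) = sum_{i<j} d(g_{ij}) ∧ dx_i ∧ dx_j = sum_{i<j, k} (∂g_{ij}/∂x_k) dx_k ∧ dx_i ∧ dx_j.
Expand each term, using dx_k ∧ dx_i ∧ dx_j = sgn(permutation) dx_{(a)} ∧ dx_{(b)} ∧ dx_{(c)} with (a < b < c) sorted:
  d(w*x + w*z - y*z) includes (∂/∂y)(w*x + w*z - y*z) dy = (-z) dy, which multiplied by dx ∧ dz gives (z) dx ∧ dy ∧ dz
  d(w*x + w*z - y*z) includes (∂/∂w)(w*x + w*z - y*z) dw = (x + z) dw, which multiplied by dx ∧ dz gives (x + z) dx ∧ dz ∧ dw
  d(3*x*y) includes (∂/∂y)(3*x*y) dy = (3*x) dy, which multiplied by dx ∧ dw gives (-3*x) dx ∧ dy ∧ dw
Collecting like 3-forms: d(omega) = (z) dx ∧ dy ∧ dz + (x + z) dx ∧ dz ∧ dw + (-3*x) dx ∧ dy ∧ dw.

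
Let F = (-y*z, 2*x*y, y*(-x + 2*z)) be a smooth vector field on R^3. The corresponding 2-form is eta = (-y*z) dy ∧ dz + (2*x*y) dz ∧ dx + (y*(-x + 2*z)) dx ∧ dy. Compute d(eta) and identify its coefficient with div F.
d(eta) = (2*x + 2*y) dx ∧ dy ∧ dz; div F = 2*x + 2*y

For a 2-form in R^3 of the form above, applying d gives a 3-form with coefficient ∂P/∂x + ∂Q/∂y + ∂R/∂z:
  ∂P/∂x = 0
  ∂Q/∂y = 2*x
  ∂R/∂z = 2*y
Sum = 2*x + 2*y, which is exactly div F.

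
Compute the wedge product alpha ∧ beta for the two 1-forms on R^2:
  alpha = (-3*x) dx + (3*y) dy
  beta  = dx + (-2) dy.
alpha ∧ beta = (6*x - 3*y) dx ∧ dy

Distribute the wedge, using dx_i ∧ dx_j = -dx_j ∧ dx_i and dx_i ∧ dx_i = 0. For each pair (i, j) with i < j, the coefficient of dx_i ∧ dx_j in alpha ∧ beta is (alpha_i * beta_j - alpha_j * beta_i). Collecting: alpha ∧ beta = (6*x - 3*y) dx ∧ dy.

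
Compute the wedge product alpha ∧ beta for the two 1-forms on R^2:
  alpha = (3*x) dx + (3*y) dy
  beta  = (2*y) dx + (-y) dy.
alpha ∧ beta = (-3*y*(x + 2*y)) dx ∧ dy

Distribute the wedge, using dx_i ∧ dx_j = -dx_j ∧ dx_i and dx_i ∧ dx_i = 0. For each pair (i, j) with i < j, the coefficient of dx_i ∧ dx_j in alpha ∧ beta is (alpha_i * beta_j - alpha_j * beta_i). Collecting: alpha ∧ beta = (-3*y*(x + 2*y)) dx ∧ dy.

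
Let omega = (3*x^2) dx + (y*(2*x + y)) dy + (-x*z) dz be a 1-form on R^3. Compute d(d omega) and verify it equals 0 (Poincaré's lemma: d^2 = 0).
d(d omega) = 0

Step 1: d omega = sum_{i<j} (∂f_j/∂x_i - ∂f_i/∂x_j) dx_i ∧ dx_j:
  coeff of dx ∧ dy: 2*y
  coeff of dx ∧ dz: -z
  coeff of dy ∧ dz: 0
Step 2: Apply d again to each 2-form coefficient. The only possible 3-form in R^3 is dx ∧ dy ∧ dz, with coefficient
  ∂(coeff of dy∧dz)/∂x - ∂(coeff of dx∧dz)/∂y + ∂(coeff of dx∧dy)/∂z
  = ∂/∂x (0) - ∂/∂y (-z) + ∂/∂z (2*y).
Each of these terms simplifies to sums of mixed partials that cancel in pairs. The result is 0 (by equality of mixed partials for smooth functions — Schwarz / Clairaut).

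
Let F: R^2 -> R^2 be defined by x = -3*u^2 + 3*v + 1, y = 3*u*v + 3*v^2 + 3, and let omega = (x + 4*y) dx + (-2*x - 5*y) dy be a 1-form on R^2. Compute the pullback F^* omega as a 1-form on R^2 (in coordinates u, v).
F^* omega = (18*u^3 - 54*u^2*v - 117*u*v^2 - 18*u*v - 78*u - 45*v^3 - 18*v^2 - 51*v) du + (18*u^3 - 9*u^2*v - 9*u^2 - 135*u*v^2 + 18*u*v - 51*u - 90*v^3 - 93*v + 39) dv

Using F^*(f dg) = (f ∘ F) d(g ∘ F), substitute each coordinate x_i by F_i(u, v) in f_i, and replace dx_i by d F_i = (∂F_i/∂u) du + (∂F_i/∂v) dv.
  For the x component: f_1(F) = -3*u^2 + 12*u*v + 12*v^2 + 3*v + 13; d F_1 = (-6*u) du + (3) dv
  For the y component: f_2(F) = 6*u^2 - 15*u*v - 15*v^2 - 6*v - 17; d F_2 = (3*v) du + (3*u + 6*v) dv
Combining and collecting du, dv coefficients:
  coeff of du: 18*u^3 - 54*u^2*v - 117*u*v^2 - 18*u*v - 78*u - 45*v^3 - 18*v^2 - 51*v
  coeff of dv: 18*u^3 - 9*u^2*v - 9*u^2 - 135*u*v^2 + 18*u*v - 51*u - 90*v^3 - 93*v + 39
F^* omega = (18*u^3 - 54*u^2*v - 117*u*v^2 - 18*u*v - 78*u - 45*v^3 - 18*v^2 - 51*v) du + (18*u^3 - 9*u^2*v - 9*u^2 - 135*u*v^2 + 18*u*v - 51*u - 90*v^3 - 93*v + 39) dv.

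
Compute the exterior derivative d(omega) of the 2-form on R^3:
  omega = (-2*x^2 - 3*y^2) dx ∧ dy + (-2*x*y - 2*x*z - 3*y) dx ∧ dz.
d(omega) = (2*x + 3) dx ∧ dy ∧ dz

For a 2-form omega = sum_{i<j} g_{ij} dx_i ∧ dx_j, the exterior derivative is
  d(omega) = sum_{i<j} d(g_{ij}) ∧ dx_i ∧ dx_j = sum_{i<j, k} (∂g_{ij}/∂x_k) dx_k ∧ dx_i ∧ dx_j.
Expand each term, using dx_k ∧ dx_i ∧ dx_j = sgn(permutation) dx_{(a)} ∧ dx_{(b)} ∧ dx_{(c)} with (a < b < c) sorted:
  d(-2*x*y - 2*x*z - 3*y) includes (∂/∂y)(-2*x*y - 2*x*z - 3*y) dy = (-2*x - 3) dy, which multiplied by dx ∧ dz gives (2*x + 3) dx ∧ dy ∧ dz
Collecting like 3-forms: d(omega) = (2*x + 3) dx ∧ dy ∧ dz.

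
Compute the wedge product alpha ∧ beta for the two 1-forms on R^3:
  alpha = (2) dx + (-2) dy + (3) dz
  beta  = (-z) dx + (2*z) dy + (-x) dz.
alpha ∧ beta = (2*z) dx ∧ dy + (-2*x + 3*z) dx ∧ dz + (2*x - 6*z) dy ∧ dz

Distribute the wedge, using dx_i ∧ dx_j = -dx_j ∧ dx_i and dx_i ∧ dx_i = 0. For each pair (i, j) with i < j, the coefficient of dx_i ∧ dx_j in alpha ∧ beta is (alpha_i * beta_j - alpha_j * beta_i). Collecting: alpha ∧ beta = (2*z) dx ∧ dy + (-2*x + 3*z) dx ∧ dz + (2*x - 6*z) dy ∧ dz.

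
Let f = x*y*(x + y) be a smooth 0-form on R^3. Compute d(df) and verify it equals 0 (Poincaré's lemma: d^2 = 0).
d(df) = 0

Step 1: df = sum_i (∂f/∂x_i) dx_i = (y*(2*x + y)) dx + (x*(x + 2*y)) dy + (0) dz.
Step 2: Apply d again. Using the 1-form formula, the coefficient of dx ∧ dy in d(df) is ∂^2 f/∂x ∂y - ∂^2 f/∂y ∂x = (2*x + 2*y) - (2*x + 2*y) = 0 (equality of mixed partials for smooth f).
Similarly for dx ∧ dz and dy ∧ dz — all coefficients vanish. So d(df) = 0.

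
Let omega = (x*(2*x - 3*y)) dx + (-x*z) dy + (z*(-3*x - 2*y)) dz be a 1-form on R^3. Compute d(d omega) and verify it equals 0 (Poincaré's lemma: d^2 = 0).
d(d omega) = 0

Step 1: d omega = sum_{i<j} (∂f_j/∂x_i - ∂f_i/∂x_j) dx_i ∧ dx_j:
  coeff of dx ∧ dy: 3*x - z
  coeff of dx ∧ dz: -3*z
  coeff of dy ∧ dz: x - 2*z
Step 2: Apply d again to each 2-form coefficient. The only possible 3-form in R^3 is dx ∧ dy ∧ dz, with coefficient
  ∂(coeff of dy∧dz)/∂x - ∂(coeff of dx∧dz)/∂y + ∂(coeff of dx∧dy)/∂z
  = ∂/∂x (x - 2*z) - ∂/∂y (-3*z) + ∂/∂z (3*x - z).
Each of these terms simplifies to sums of mixed partials that cancel in pairs. The result is 0 (by equality of mixed partials for smooth functions — Schwarz / Clairaut).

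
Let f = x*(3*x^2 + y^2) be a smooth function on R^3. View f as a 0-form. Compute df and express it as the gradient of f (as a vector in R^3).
df = (9*x^2 + y^2) dx + (2*x*y) dy + (0) dz; grad f = (9*x^2 + y^2, 2*x*y, 0)

For a 0-form f, d f = (∂f/∂x) dx + (∂f/∂y) dy + (∂f/∂z) dz. The components of the vector representation are exactly the entries of grad f in Cartesian coordinates:
  ∂f/∂x = 9*x^2 + y^2
  ∂f/∂y = 2*x*y
  ∂f/∂z = 0.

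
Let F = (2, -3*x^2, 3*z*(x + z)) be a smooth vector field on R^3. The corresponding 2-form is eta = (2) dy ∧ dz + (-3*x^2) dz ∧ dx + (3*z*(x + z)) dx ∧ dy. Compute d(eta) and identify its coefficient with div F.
d(eta) = (3*x + 6*z) dx ∧ dy ∧ dz; div F = 3*x + 6*z

For a 2-form in R^3 of the form above, applying d gives a 3-form with coefficient ∂P/∂x + ∂Q/∂y + ∂R/∂z:
  ∂P/∂x = 0
  ∂Q/∂y = 0
  ∂R/∂z = 3*x + 6*z
Sum = 3*x + 6*z, which is exactly div F.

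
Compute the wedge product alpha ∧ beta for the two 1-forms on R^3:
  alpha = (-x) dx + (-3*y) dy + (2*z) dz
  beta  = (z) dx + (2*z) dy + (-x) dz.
alpha ∧ beta = (z*(-2*x + 3*y)) dx ∧ dy + (x^2 - 2*z^2) dx ∧ dz + (3*x*y - 4*z^2) dy ∧ dz

Distribute the wedge, using dx_i ∧ dx_j = -dx_j ∧ dx_i and dx_i ∧ dx_i = 0. For each pair (i, j) with i < j, the coefficient of dx_i ∧ dx_j in alpha ∧ beta is (alpha_i * beta_j - alpha_j * beta_i). Collecting: alpha ∧ beta = (z*(-2*x + 3*y)) dx ∧ dy + (x^2 - 2*z^2) dx ∧ dz + (3*x*y - 4*z^2) dy ∧ dz.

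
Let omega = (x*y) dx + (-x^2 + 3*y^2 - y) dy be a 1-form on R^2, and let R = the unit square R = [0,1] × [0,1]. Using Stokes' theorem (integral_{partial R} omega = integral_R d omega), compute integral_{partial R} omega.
integral_(partial R) omega = -3/2

Stokes: integral_partial_R omega = integral_R d omega with d omega = (∂Q/∂x - ∂P/∂y) dx ∧ dy.
  ∂Q/∂x = -2*x
  ∂P/∂y = x
  integrand = ∂Q/∂x - ∂P/∂y = -3*x.
Integrating over R: integral_0^1 integral_0^1 (-3*x) dx dy = -3/2.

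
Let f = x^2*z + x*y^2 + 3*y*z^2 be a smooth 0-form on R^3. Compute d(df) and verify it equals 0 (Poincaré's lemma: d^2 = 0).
d(df) = 0

Step 1: df = sum_i (∂f/∂x_i) dx_i = (2*x*z + y^2) dx + (2*x*y + 3*z^2) dy + (x^2 + 6*y*z) dz.
Step 2: Apply d again. Using the 1-form formula, the coefficient of dx ∧ dy in d(df) is ∂^2 f/∂x ∂y - ∂^2 f/∂y ∂x = (2*y) - (2*y) = 0 (equality of mixed partials for smooth f).
Similarly for dx ∧ dz and dy ∧ dz — all coefficients vanish. So d(df) = 0.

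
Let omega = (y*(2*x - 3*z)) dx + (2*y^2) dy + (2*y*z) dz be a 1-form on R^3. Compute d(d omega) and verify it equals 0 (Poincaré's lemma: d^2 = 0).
d(d omega) = 0

Step 1: d omega = sum_{i<j} (∂f_j/∂x_i - ∂f_i/∂x_j) dx_i ∧ dx_j:
  coeff of dx ∧ dy: -2*x + 3*z
  coeff of dx ∧ dz: 3*y
  coeff of dy ∧ dz: 2*z
Step 2: Apply d again to each 2-form coefficient. The only possible 3-form in R^3 is dx ∧ dy ∧ dz, with coefficient
  ∂(coeff of dy∧dz)/∂x - ∂(coeff of dx∧dz)/∂y + ∂(coeff of dx∧dy)/∂z
  = ∂/∂x (2*z) - ∂/∂y (3*y) + ∂/∂z (-2*x + 3*z).
Each of these terms simplifies to sums of mixed partials that cancel in pairs. The result is 0 (by equality of mixed partials for smooth functions — Schwarz / Clairaut).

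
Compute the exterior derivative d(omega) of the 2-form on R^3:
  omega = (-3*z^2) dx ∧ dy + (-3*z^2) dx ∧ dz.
d(omega) = (-6*z) dx ∧ dy ∧ dz

For a 2-form omega = sum_{i<j} g_{ij} dx_i ∧ dx_j, the exterior derivative is
  d(omega) = sum_{i<j} d(g_{ij}) ∧ dx_i ∧ dx_j = sum_{i<j, k} (∂g_{ij}/∂x_k) dx_k ∧ dx_i ∧ dx_j.
Expand each term, using dx_k ∧ dx_i ∧ dx_j = sgn(permutation) dx_{(a)} ∧ dx_{(b)} ∧ dx_{(c)} with (a < b < c) sorted:
  d(-3*z^2) includes (∂/∂z)(-3*z^2) dz = (-6*z) dz, which multiplied by dx ∧ dy gives (-6*z) dx ∧ dy ∧ dz
Collecting like 3-forms: d(omega) = (-6*z) dx ∧ dy ∧ dz.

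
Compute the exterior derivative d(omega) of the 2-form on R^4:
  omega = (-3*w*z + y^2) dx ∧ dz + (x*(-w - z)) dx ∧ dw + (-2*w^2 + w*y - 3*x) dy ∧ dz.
d(omega) = (-2*y - 3) dx ∧ dy ∧ dz + (x - 3*z) dx ∧ dz ∧ dw + (-4*w + y) dy ∧ dz ∧ dw

For a 2-form omega = sum_{i<j} g_{ij} dx_i ∧ dx_j, the exterior derivative is
  d(omega) = sum_{i<j} d(g_{ij}) ∧ dx_i ∧ dx_j = sum_{i<j, k} (∂g_{ij}/∂x_k) dx_k ∧ dx_i ∧ dx_j.
Expand each term, using dx_k ∧ dx_i ∧ dx_j = sgn(permutation) dx_{(a)} ∧ dx_{(b)} ∧ dx_{(c)} with (a < b < c) sorted:
  d(-3*w*z + y^2) includes (∂/∂y)(-3*w*z + y^2) dy = (2*y) dy, which multiplied by dx ∧ dz gives (-2*y) dx ∧ dy ∧ dz
  d(-3*w*z + y^2) includes (∂/∂w)(-3*w*z + y^2) dw = (-3*z) dw, which multiplied by dx ∧ dz gives (-3*z) dx ∧ dz ∧ dw
  d(x*(-w - z)) includes (∂/∂z)(x*(-w - z)) dz = (-x) dz, which multiplied by dx ∧ dw gives (x) dx ∧ dz ∧ dw
  d(-2*w^2 + w*y - 3*x) includes (∂/∂x)(-2*w^2 + w*y - 3*x) dx = (-3) dx, which multiplied by dy ∧ dz gives (-3) dx ∧ dy ∧ dz
  d(-2*w^2 + w*y - 3*x) includes (∂/∂w)(-2*w^2 + w*y - 3*x) dw = (-4*w + y) dw, which multiplied by dy ∧ dz gives (-4*w + y) dy ∧ dz ∧ dw
Collecting like 3-forms: d(omega) = (-2*y - 3) dx ∧ dy ∧ dz + (x - 3*z) dx ∧ dz ∧ dw + (-4*w + y) dy ∧ dz ∧ dw.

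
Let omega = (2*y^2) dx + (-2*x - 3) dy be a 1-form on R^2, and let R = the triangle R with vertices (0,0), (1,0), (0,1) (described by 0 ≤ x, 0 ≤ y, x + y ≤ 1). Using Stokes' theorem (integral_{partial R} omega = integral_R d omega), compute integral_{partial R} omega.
integral_(partial R) omega = -5/3

Stokes: integral_partial_R omega = integral_R d omega with d omega = (∂Q/∂x - ∂P/∂y) dx ∧ dy.
  ∂Q/∂x = -2
  ∂P/∂y = 4*y
  integrand = ∂Q/∂x - ∂P/∂y = -4*y - 2.
Integrating over R: integral_0^1 integral_0^{1-x} (-4*y - 2) dy dx = -5/3.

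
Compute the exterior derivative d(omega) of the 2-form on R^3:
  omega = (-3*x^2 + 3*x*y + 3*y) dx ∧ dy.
d(omega) = 0

For a 2-form omega = sum_{i<j} g_{ij} dx_i ∧ dx_j, the exterior derivative is
  d(omega) = sum_{i<j} d(g_{ij}) ∧ dx_i ∧ dx_j = sum_{i<j, k} (∂g_{ij}/∂x_k) dx_k ∧ dx_i ∧ dx_j.
Expand each term, using dx_k ∧ dx_i ∧ dx_j = sgn(permutation) dx_{(a)} ∧ dx_{(b)} ∧ dx_{(c)} with (a < b < c) sorted:

Collecting like 3-forms: d(omega) = 0.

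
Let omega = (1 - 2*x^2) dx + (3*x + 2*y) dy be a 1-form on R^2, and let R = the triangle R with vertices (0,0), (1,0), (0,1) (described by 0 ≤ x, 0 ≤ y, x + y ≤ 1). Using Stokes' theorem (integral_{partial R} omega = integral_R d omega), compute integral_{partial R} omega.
integral_(partial R) omega = 3/2

Stokes: integral_partial_R omega = integral_R d omega with d omega = (∂Q/∂x - ∂P/∂y) dx ∧ dy.
  ∂Q/∂x = 3
  ∂P/∂y = 0
  integrand = ∂Q/∂x - ∂P/∂y = 3.
Integrating over R: integral_0^1 integral_0^{1-x} (3) dy dx = 3/2.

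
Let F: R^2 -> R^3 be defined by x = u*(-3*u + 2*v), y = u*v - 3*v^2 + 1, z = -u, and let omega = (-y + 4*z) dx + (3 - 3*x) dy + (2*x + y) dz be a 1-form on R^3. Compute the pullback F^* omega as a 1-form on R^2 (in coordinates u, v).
F^* omega = (15*u^2*v + 30*u^2 - 26*u*v^2 - 13*u*v + 6*u + 6*v^3 + 3*v^2 + v - 1) du + (9*u^3 - 62*u^2*v - 8*u^2 + 42*u*v^2 + u - 18*v) dv

Using F^*(f dg) = (f ∘ F) d(g ∘ F), substitute each coordinate x_i by F_i(u, v) in f_i, and replace dx_i by d F_i = (∂F_i/∂u) du + (∂F_i/∂v) dv.
  For the x component: f_1(F) = -u*v - 4*u + 3*v^2 - 1; d F_1 = (-6*u + 2*v) du + (2*u) dv
  For the y component: f_2(F) = 9*u^2 - 6*u*v + 3; d F_2 = (v) du + (u - 6*v) dv
  For the z component: f_3(F) = -6*u^2 + 5*u*v - 3*v^2 + 1; d F_3 = (-1) du + (0) dv
Combining and collecting du, dv coefficients:
  coeff of du: 15*u^2*v + 30*u^2 - 26*u*v^2 - 13*u*v + 6*u + 6*v^3 + 3*v^2 + v - 1
  coeff of dv: 9*u^3 - 62*u^2*v - 8*u^2 + 42*u*v^2 + u - 18*v
F^* omega = (15*u^2*v + 30*u^2 - 26*u*v^2 - 13*u*v + 6*u + 6*v^3 + 3*v^2 + v - 1) du + (9*u^3 - 62*u^2*v - 8*u^2 + 42*u*v^2 + u - 18*v) dv.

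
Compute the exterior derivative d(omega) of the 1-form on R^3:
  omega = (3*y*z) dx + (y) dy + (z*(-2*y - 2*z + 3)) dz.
d(omega) = (-3*z) dx ∧ dy + (-3*y) dx ∧ dz + (-2*z) dy ∧ dz

For a 1-form omega = sum_i f_i dx_i, the exterior derivative is
  d(omega) = sum_{i < j} (∂f_j/∂x_i - ∂f_i/∂x_j) dx_i ∧ dx_j.
  coefficient of dx ∧ dy: ∂f_2/∂x - ∂f_1/∂y = ∂(y)/∂x - ∂(3*y*z)/∂y = -3*z
  coefficient of dx ∧ dz: ∂f_3/∂x - ∂f_1/∂z = ∂(z*(-2*y - 2*z + 3))/∂x - ∂(3*y*z)/∂z = -3*y
  coefficient of dy ∧ dz: ∂f_3/∂y - ∂f_2/∂z = ∂(z*(-2*y - 2*z + 3))/∂y - ∂(y)/∂z = -2*z
Assembling: d(omega) = (-3*z) dx ∧ dy + (-3*y) dx ∧ dz + (-2*z) dy ∧ dz.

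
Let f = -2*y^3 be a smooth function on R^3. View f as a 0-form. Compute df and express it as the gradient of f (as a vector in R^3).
df = (0) dx + (-6*y^2) dy + (0) dz; grad f = (0, -6*y^2, 0)

For a 0-form f, d f = (∂f/∂x) dx + (∂f/∂y) dy + (∂f/∂z) dz. The components of the vector representation are exactly the entries of grad f in Cartesian coordinates:
  ∂f/∂x = 0
  ∂f/∂y = -6*y^2
  ∂f/∂z = 0.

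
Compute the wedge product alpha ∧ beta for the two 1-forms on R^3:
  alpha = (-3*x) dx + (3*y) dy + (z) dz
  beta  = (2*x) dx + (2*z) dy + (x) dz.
alpha ∧ beta = (-6*x*(y + z)) dx ∧ dy + (-x*(3*x + 2*z)) dx ∧ dz + (3*x*y - 2*z^2) dy ∧ dz

Distribute the wedge, using dx_i ∧ dx_j = -dx_j ∧ dx_i and dx_i ∧ dx_i = 0. For each pair (i, j) with i < j, the coefficient of dx_i ∧ dx_j in alpha ∧ beta is (alpha_i * beta_j - alpha_j * beta_i). Collecting: alpha ∧ beta = (-6*x*(y + z)) dx ∧ dy + (-x*(3*x + 2*z)) dx ∧ dz + (3*x*y - 2*z^2) dy ∧ dz.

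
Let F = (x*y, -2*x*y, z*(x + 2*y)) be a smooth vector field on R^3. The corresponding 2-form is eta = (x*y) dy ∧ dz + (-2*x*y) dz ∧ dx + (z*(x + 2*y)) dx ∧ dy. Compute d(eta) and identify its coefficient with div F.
d(eta) = (-x + 3*y) dx ∧ dy ∧ dz; div F = -x + 3*y

For a 2-form in R^3 of the form above, applying d gives a 3-form with coefficient ∂P/∂x + ∂Q/∂y + ∂R/∂z:
  ∂P/∂x = y
  ∂Q/∂y = -2*x
  ∂R/∂z = x + 2*y
Sum = -x + 3*y, which is exactly div F.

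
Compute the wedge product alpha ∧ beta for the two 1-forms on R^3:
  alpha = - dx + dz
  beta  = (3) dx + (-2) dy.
alpha ∧ beta = (2) dx ∧ dy + (-3) dx ∧ dz + (2) dy ∧ dz

Distribute the wedge, using dx_i ∧ dx_j = -dx_j ∧ dx_i and dx_i ∧ dx_i = 0. For each pair (i, j) with i < j, the coefficient of dx_i ∧ dx_j in alpha ∧ beta is (alpha_i * beta_j - alpha_j * beta_i). Collecting: alpha ∧ beta = (2) dx ∧ dy + (-3) dx ∧ dz + (2) dy ∧ dz.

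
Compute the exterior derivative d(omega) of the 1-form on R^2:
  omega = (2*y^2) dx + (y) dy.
d(omega) = (-4*y) dx ∧ dy

For a 1-form omega = sum_i f_i dx_i, the exterior derivative is
  d(omega) = sum_{i < j} (∂f_j/∂x_i - ∂f_i/∂x_j) dx_i ∧ dx_j.
  coefficient of dx ∧ dy: ∂f_2/∂x - ∂f_1/∂y = ∂(y)/∂x - ∂(2*y^2)/∂y = -4*y
Assembling: d(omega) = (-4*y) dx ∧ dy.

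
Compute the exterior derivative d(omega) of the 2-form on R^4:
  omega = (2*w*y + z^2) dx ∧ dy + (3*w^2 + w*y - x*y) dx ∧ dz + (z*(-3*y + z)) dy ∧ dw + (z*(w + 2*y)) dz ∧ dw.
d(omega) = (-w + x + 2*z) dx ∧ dy ∧ dz + (2*y) dx ∧ dy ∧ dw + (6*w + y) dx ∧ dz ∧ dw + (3*y) dy ∧ dz ∧ dw

For a 2-form omega = sum_{i<j} g_{ij} dx_i ∧ dx_j, the exterior derivative is
  d(omega) = sum_{i<j} d(g_{ij}) ∧ dx_i ∧ dx_j = sum_{i<j, k} (∂g_{ij}/∂x_k) dx_k ∧ dx_i ∧ dx_j.
Expand each term, using dx_k ∧ dx_i ∧ dx_j = sgn(permutation) dx_{(a)} ∧ dx_{(b)} ∧ dx_{(c)} with (a < b < c) sorted:
  d(2*w*y + z^2) includes (∂/∂z)(2*w*y + z^2) dz = (2*z) dz, which multiplied by dx ∧ dy gives (2*z) dx ∧ dy ∧ dz
  d(2*w*y + z^2) includes (∂/∂w)(2*w*y + z^2) dw = (2*y) dw, which multiplied by dx ∧ dy gives (2*y) dx ∧ dy ∧ dw
  d(3*w^2 + w*y - x*y) includes (∂/∂y)(3*w^2 + w*y - x*y) dy = (w - x) dy, which multiplied by dx ∧ dz gives (-w + x) dx ∧ dy ∧ dz
  d(3*w^2 + w*y - x*y) includes (∂/∂w)(3*w^2 + w*y - x*y) dw = (6*w + y) dw, which multiplied by dx ∧ dz gives (6*w + y) dx ∧ dz ∧ dw
  d(z*(-3*y + z)) includes (∂/∂z)(z*(-3*y + z)) dz = (-3*y + 2*z) dz, which multiplied by dy ∧ dw gives (3*y - 2*z) dy ∧ dz ∧ dw
  d(z*(w + 2*y)) includes (∂/∂y)(z*(w + 2*y)) dy = (2*z) dy, which multiplied by dz ∧ dw gives (2*z) dy ∧ dz ∧ dw
Collecting like 3-forms: d(omega) = (-w + x + 2*z) dx ∧ dy ∧ dz + (2*y) dx ∧ dy ∧ dw + (6*w + y) dx ∧ dz ∧ dw + (3*y) dy ∧ dz ∧ dw.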